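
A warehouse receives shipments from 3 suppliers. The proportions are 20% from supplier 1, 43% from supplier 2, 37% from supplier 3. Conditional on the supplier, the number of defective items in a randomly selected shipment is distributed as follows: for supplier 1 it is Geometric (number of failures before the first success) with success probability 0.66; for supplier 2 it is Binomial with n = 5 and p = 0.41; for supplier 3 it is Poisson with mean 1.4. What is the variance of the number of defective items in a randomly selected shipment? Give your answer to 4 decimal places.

1.5219

Per component, 1: μ=0.515152, E[X²]=1.04591; 2: μ=2.05, E[X²]=5.412; 3: μ=1.4, E[X²]=3.36.
E[X] = 0.2·0.515152 + 0.43·2.05 + 0.37·1.4 = 1.50253.
E[X²] = 0.2·1.04591 + 0.43·5.412 + 0.37·3.36 = 3.77954.
Var(X) = E[X²] − (E[X])² = 3.77954 − 2.2576 = 1.52195.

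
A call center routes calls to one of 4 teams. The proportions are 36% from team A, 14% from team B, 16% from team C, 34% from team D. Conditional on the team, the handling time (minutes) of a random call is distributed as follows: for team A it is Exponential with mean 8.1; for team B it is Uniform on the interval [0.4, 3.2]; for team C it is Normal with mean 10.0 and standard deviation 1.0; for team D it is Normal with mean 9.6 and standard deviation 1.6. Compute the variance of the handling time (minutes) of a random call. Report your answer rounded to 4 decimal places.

Per component, A: μ=8.1, E[X²]=131.22; B: μ=1.8, E[X²]=3.89333; C: μ=10, E[X²]=101; D: μ=9.6, E[X²]=94.72.
E[X] = 0.36·8.1 + 0.14·1.8 + 0.16·10 + 0.34·9.6 = 8.032.
E[X²] = 0.36·131.22 + 0.14·3.89333 + 0.16·101 + 0.34·94.72 = 96.1491.
Var(X) = E[X²] − (E[X])² = 96.1491 − 64.513 = 31.636.

31.6360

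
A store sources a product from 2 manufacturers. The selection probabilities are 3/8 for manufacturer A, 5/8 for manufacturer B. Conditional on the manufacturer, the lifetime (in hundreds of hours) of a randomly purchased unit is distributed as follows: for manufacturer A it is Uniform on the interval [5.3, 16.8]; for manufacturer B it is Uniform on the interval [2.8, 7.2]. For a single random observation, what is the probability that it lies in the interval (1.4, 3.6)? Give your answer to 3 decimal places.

Conditional on each manufacturer, P(1.4 < X < 3.6): A: 0; B: 0.181818.
By total probability, P(1.4 < X < 3.6) = 0.375·0 + 0.625·0.181818 = 0.113636.

0.114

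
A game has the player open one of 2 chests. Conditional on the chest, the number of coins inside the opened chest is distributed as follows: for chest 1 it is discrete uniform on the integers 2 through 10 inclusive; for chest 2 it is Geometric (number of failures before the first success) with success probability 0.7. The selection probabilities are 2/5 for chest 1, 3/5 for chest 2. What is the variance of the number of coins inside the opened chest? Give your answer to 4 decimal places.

10.4838

Per component, 1: μ=6, E[X²]=42.6667; 2: μ=0.428571, E[X²]=0.795918.
E[X] = 0.4·6 + 0.6·0.428571 = 2.65714.
E[X²] = 0.4·42.6667 + 0.6·0.795918 = 17.5442.
Var(X) = E[X²] − (E[X])² = 17.5442 − 7.06041 = 10.4838.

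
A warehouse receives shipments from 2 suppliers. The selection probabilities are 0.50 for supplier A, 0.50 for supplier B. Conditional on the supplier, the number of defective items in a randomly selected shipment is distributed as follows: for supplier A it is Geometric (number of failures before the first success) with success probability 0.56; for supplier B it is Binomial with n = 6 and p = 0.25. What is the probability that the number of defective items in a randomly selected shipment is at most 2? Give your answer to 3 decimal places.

0.873

Conditional on each supplier, P(X ≤ 2): A: 0.914816; B: 0.830566.
By total probability, P(X ≤ 2) = 0.5·0.914816 + 0.5·0.830566 = 0.872691.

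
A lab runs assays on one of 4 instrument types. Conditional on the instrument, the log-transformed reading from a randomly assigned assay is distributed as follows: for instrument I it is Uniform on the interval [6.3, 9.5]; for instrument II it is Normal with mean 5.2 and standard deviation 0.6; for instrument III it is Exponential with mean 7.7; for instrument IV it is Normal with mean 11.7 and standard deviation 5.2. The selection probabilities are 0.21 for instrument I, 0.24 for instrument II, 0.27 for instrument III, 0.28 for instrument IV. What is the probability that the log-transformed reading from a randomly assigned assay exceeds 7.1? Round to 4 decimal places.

Conditional on each instrument, P(X > 7.1): I: 0.75; II: 0.000770985; III: 0.397692; IV: 0.811818.
By total probability, P(X > 7.1) = 0.21·0.75 + 0.24·0.000770985 + 0.27·0.397692 + 0.28·0.811818 = 0.492371.

0.4924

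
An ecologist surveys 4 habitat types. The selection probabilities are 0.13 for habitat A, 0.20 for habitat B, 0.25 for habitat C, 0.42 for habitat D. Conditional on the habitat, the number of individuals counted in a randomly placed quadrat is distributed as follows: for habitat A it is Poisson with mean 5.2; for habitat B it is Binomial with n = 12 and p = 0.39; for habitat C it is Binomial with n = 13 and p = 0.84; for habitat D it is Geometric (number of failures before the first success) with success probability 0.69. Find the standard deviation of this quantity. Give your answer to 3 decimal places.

Per component, A: μ=5.2, E[X²]=32.24; B: μ=4.68, E[X²]=24.7572; C: μ=10.92, E[X²]=120.994; D: μ=0.449275, E[X²]=0.852972.
E[X] = 0.13·5.2 + 0.2·4.68 + 0.25·10.92 + 0.42·0.449275 = 4.5307.
E[X²] = 0.13·32.24 + 0.2·24.7572 + 0.25·120.994 + 0.42·0.852972 = 39.7493.
Var(X) = E[X²] − (E[X])² = 39.7493 − 20.5272 = 19.2221.
SD(X) = √19.2221 = 4.3843.

4.384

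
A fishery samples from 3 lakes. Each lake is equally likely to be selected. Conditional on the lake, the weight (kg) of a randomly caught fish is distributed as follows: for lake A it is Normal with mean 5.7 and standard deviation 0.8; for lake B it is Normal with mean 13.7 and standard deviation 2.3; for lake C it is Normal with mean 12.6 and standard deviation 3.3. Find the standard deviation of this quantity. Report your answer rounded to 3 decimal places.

Per component, A: μ=5.7, E[X²]=33.13; B: μ=13.7, E[X²]=192.98; C: μ=12.6, E[X²]=169.65.
E[X] = 0.333333·5.7 + 0.333333·13.7 + 0.333333·12.6 = 10.6667.
E[X²] = 0.333333·33.13 + 0.333333·192.98 + 0.333333·169.65 = 131.92.
Var(X) = E[X²] − (E[X])² = 131.92 − 113.778 = 18.1422.
SD(X) = √18.1422 = 4.25937.

4.259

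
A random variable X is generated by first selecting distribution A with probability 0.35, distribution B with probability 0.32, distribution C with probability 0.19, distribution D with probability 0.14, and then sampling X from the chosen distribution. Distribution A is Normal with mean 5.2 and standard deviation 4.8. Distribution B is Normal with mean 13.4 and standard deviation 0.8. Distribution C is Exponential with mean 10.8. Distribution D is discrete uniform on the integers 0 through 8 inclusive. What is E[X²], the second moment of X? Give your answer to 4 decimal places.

122.6885

For each component E[X²] = Var + (mean)², giving A: 50.08; B: 180.2; C: 233.28; D: 22.6667.
Overall E[X²] = 0.35·50.08 + 0.32·180.2 + 0.19·233.28 + 0.14·22.6667 = 122.689.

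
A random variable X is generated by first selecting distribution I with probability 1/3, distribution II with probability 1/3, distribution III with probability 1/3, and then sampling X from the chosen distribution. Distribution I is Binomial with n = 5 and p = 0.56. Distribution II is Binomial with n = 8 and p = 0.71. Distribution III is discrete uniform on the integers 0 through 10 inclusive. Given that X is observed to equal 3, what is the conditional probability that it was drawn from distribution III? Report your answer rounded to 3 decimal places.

0.193

Likelihoods P(X=3 | ·): I: 0.339993; II: 0.0411105; III: 0.0909091.
Posterior ∝ prior × likelihood. Numerator for III: 0.333333·0.0909091 = 0.030303.
Normalizing constant: 0.333333·0.339993 + 0.333333·0.0411105 + 0.333333·0.0909091 = 0.157337.
P(III | observation) = 0.030303 / 0.157337 = 0.192599.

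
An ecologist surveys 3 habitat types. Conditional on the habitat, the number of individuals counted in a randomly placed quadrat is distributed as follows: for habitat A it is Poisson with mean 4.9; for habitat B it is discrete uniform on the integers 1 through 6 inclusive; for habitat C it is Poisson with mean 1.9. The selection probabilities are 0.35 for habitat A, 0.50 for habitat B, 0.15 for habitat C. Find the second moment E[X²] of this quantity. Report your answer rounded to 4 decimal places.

For each component E[X²] = Var + (mean)², giving A: 28.91; B: 15.1667; C: 5.51.
Overall E[X²] = 0.35·28.91 + 0.5·15.1667 + 0.15·5.51 = 18.5283.

18.5283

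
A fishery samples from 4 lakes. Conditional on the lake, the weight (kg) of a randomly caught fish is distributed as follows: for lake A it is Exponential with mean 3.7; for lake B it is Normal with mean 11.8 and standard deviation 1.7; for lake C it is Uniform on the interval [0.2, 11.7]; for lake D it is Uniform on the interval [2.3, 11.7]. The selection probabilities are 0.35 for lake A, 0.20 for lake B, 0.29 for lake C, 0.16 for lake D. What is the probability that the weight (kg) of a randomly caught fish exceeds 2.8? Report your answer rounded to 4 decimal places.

0.7401

Conditional on each lake, P(X > 2.8): A: 0.469186; B: 1; C: 0.773913; D: 0.946809.
By total probability, P(X > 2.8) = 0.35·0.469186 + 0.2·1 + 0.29·0.773913 + 0.16·0.946809 = 0.740139.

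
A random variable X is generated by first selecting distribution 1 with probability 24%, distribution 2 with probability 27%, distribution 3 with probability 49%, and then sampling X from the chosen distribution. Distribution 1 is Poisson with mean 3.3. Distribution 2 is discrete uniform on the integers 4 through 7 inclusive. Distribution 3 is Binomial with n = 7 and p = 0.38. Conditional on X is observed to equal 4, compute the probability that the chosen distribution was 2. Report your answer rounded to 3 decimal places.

Likelihoods P(X=4 | ·): 1: 0.182252; 2: 0.25; 3: 0.173931.
Posterior ∝ prior × likelihood. Numerator for 2: 0.27·0.25 = 0.0675.
Normalizing constant: 0.24·0.182252 + 0.27·0.25 + 0.49·0.173931 = 0.196467.
P(2 | observation) = 0.0675 / 0.196467 = 0.343569.

0.344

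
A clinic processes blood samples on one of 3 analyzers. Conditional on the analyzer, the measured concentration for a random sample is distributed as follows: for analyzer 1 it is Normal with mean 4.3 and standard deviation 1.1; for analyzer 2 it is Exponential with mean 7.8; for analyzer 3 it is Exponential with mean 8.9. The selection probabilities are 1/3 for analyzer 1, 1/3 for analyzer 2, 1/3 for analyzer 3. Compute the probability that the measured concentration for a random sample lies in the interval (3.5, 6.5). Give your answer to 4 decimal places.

0.3802

Conditional on each analyzer, P(3.5 < X < 6.5): 1: 0.74372; 2: 0.203848; 3: 0.193108.
By total probability, P(3.5 < X < 6.5) = 0.333333·0.74372 + 0.333333·0.203848 + 0.333333·0.193108 = 0.380225.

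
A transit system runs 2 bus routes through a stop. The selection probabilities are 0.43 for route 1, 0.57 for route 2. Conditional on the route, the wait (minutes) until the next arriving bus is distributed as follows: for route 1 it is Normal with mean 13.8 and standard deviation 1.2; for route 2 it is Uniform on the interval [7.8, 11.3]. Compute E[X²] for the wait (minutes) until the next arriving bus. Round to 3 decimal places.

For each component E[X²] = Var + (mean)², giving 1: 191.88; 2: 92.2233.
Overall E[X²] = 0.43·191.88 + 0.57·92.2233 = 135.076.

135.076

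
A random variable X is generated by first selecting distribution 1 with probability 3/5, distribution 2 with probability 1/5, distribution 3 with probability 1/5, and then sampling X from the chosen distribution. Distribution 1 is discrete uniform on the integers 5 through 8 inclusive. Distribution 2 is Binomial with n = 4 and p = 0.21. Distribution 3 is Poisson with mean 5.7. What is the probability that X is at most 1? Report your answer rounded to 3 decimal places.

Conditional on each component, P(X ≤ 1): 1: 0; 2: 0.803654; 3: 0.022418.
By total probability, P(X ≤ 1) = 0.6·0 + 0.2·0.803654 + 0.2·0.022418 = 0.165214.

0.165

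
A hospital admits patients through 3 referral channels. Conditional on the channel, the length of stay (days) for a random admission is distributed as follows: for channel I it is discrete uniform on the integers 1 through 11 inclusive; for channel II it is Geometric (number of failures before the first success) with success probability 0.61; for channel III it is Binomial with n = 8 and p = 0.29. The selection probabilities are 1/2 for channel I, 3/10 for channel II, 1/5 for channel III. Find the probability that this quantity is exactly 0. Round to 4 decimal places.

Conditional on each channel, P(X = 0): I: 0; II: 0.61; III: 0.0645754.
By total probability, P(X = 0) = 0.5·0 + 0.3·0.61 + 0.2·0.0645754 = 0.195915.

0.1959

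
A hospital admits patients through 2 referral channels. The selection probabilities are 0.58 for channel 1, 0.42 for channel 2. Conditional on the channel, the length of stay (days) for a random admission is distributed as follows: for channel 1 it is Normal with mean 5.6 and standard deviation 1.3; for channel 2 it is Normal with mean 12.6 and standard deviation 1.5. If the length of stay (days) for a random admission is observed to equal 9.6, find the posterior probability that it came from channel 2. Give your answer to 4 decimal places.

Likelihoods f(9.6 | ·): 1: 0.00269858; 2: 0.035994.
Posterior ∝ prior × likelihood. Numerator for 2: 0.42·0.035994 = 0.0151175.
Normalizing constant: 0.58·0.00269858 + 0.42·0.035994 = 0.0166826.
P(2 | observation) = 0.0151175 / 0.0166826 = 0.906179.

0.9062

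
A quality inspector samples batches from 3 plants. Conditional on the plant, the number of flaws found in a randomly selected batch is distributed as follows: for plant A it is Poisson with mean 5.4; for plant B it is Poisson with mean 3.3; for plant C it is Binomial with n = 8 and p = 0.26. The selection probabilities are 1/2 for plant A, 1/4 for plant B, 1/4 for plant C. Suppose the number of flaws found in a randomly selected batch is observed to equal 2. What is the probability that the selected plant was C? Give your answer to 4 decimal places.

0.4831

Likelihoods P(X=2 | ·): A: 0.0658518; B: 0.200829; C: 0.31081.
Posterior ∝ prior × likelihood. Numerator for C: 0.25·0.31081 = 0.0777025.
Normalizing constant: 0.5·0.0658518 + 0.25·0.200829 + 0.25·0.31081 = 0.160836.
P(C | observation) = 0.0777025 / 0.160836 = 0.483118.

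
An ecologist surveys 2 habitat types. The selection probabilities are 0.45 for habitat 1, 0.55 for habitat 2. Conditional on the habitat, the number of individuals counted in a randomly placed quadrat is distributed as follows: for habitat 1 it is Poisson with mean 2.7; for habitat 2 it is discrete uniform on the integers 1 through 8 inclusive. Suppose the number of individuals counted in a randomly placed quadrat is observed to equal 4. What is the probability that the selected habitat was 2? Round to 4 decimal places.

Likelihoods P(X=4 | ·): 1: 0.148816; 2: 0.125.
Posterior ∝ prior × likelihood. Numerator for 2: 0.55·0.125 = 0.06875.
Normalizing constant: 0.45·0.148816 + 0.55·0.125 = 0.135717.
P(2 | observation) = 0.06875 / 0.135717 = 0.506569.

0.5066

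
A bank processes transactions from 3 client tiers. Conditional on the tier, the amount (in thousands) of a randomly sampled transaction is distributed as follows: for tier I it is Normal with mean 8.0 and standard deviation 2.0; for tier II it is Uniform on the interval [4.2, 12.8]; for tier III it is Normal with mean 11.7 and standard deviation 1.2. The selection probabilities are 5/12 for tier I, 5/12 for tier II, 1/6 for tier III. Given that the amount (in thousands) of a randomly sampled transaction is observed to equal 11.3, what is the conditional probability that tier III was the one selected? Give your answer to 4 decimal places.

Likelihoods f(11.3 | ·): I: 0.0511325; II: 0.116279; III: 0.314486.
Posterior ∝ prior × likelihood. Numerator for III: 0.166667·0.314486 = 0.0524143.
Normalizing constant: 0.416667·0.0511325 + 0.416667·0.116279 + 0.166667·0.314486 = 0.122169.
P(III | observation) = 0.0524143 / 0.122169 = 0.429031.

0.4290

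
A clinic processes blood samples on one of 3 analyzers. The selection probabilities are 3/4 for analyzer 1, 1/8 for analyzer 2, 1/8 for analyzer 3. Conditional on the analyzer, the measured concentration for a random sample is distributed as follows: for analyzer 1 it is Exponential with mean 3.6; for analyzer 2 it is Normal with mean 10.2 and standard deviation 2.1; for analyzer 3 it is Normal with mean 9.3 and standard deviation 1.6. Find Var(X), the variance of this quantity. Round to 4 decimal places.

17.7336

Per component, 1: μ=3.6, E[X²]=25.92; 2: μ=10.2, E[X²]=108.45; 3: μ=9.3, E[X²]=89.05.
E[X] = 0.75·3.6 + 0.125·10.2 + 0.125·9.3 = 5.1375.
E[X²] = 0.75·25.92 + 0.125·108.45 + 0.125·89.05 = 44.1275.
Var(X) = E[X²] − (E[X])² = 44.1275 − 26.3939 = 17.7336.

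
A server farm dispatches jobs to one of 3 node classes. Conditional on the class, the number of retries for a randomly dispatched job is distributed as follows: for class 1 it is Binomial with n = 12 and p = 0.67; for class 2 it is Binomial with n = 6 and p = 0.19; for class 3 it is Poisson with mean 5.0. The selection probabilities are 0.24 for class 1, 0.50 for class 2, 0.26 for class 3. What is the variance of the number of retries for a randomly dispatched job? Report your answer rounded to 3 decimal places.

10.625

Per component, 1: μ=8.04, E[X²]=67.2948; 2: μ=1.14, E[X²]=2.223; 3: μ=5, E[X²]=30.
E[X] = 0.24·8.04 + 0.5·1.14 + 0.26·5 = 3.7996.
E[X²] = 0.24·67.2948 + 0.5·2.223 + 0.26·30 = 25.0623.
Var(X) = E[X²] − (E[X])² = 25.0623 − 14.437 = 10.6253.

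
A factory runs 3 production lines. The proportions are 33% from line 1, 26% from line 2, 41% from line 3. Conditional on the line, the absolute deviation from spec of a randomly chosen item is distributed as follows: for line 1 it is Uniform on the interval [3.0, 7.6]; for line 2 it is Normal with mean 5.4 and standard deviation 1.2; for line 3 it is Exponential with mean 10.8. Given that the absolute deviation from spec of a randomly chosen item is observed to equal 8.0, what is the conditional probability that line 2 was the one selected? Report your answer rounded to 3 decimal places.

0.314

Likelihoods f(8.0 | ·): 1: 0; 2: 0.0317939; 3: 0.0441445.
Posterior ∝ prior × likelihood. Numerator for 2: 0.26·0.0317939 = 0.0082664.
Normalizing constant: 0.33·0 + 0.26·0.0317939 + 0.41·0.0441445 = 0.0263656.
P(2 | observation) = 0.0082664 / 0.0263656 = 0.313529.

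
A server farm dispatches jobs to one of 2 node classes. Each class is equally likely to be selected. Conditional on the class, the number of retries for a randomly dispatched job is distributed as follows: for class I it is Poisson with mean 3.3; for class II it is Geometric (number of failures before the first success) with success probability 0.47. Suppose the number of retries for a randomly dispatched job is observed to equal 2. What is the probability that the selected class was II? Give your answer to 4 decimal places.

Likelihoods P(X=2 | ·): I: 0.200829; II: 0.132023.
Posterior ∝ prior × likelihood. Numerator for II: 0.5·0.132023 = 0.0660115.
Normalizing constant: 0.5·0.200829 + 0.5·0.132023 = 0.166426.
P(II | observation) = 0.0660115 / 0.166426 = 0.396642.

0.3966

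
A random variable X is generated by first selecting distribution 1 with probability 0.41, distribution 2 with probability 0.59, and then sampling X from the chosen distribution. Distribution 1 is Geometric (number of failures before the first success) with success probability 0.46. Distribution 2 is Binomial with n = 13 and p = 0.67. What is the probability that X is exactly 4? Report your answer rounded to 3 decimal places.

0.020

Conditional on each component, P(X = 4): 1: 0.0391141; 2: 0.00668699.
By total probability, P(X = 4) = 0.41·0.0391141 + 0.59·0.00668699 = 0.0199821.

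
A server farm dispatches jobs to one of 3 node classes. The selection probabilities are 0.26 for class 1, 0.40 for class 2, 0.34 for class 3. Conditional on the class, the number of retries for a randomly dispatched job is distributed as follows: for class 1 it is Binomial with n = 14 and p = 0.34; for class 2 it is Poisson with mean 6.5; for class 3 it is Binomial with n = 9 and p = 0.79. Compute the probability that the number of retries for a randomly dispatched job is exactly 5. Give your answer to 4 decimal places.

Conditional on each class, P(X = 5): 1: 0.216149; 2: 0.145369; 3: 0.0754021.
By total probability, P(X = 5) = 0.26·0.216149 + 0.4·0.145369 + 0.34·0.0754021 = 0.139983.

0.1400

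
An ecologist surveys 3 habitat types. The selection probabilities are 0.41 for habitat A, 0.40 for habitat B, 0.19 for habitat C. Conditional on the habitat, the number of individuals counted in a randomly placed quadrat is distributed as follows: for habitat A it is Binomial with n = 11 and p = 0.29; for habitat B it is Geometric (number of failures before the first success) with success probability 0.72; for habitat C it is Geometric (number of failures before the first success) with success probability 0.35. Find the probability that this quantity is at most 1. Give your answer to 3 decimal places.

Conditional on each habitat, P(X ≤ 1): A: 0.126954; B: 0.9216; C: 0.5775.
By total probability, P(X ≤ 1) = 0.41·0.126954 + 0.4·0.9216 + 0.19·0.5775 = 0.530416.

0.530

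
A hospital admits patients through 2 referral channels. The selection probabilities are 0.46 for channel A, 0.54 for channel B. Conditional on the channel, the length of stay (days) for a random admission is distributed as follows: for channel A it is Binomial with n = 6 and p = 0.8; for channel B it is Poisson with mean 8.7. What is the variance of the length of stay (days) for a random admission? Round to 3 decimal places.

Per component, A: μ=4.8, E[X²]=24; B: μ=8.7, E[X²]=84.39.
E[X] = 0.46·4.8 + 0.54·8.7 = 6.906.
E[X²] = 0.46·24 + 0.54·84.39 = 56.6106.
Var(X) = E[X²] − (E[X])² = 56.6106 − 47.6928 = 8.91776.

8.918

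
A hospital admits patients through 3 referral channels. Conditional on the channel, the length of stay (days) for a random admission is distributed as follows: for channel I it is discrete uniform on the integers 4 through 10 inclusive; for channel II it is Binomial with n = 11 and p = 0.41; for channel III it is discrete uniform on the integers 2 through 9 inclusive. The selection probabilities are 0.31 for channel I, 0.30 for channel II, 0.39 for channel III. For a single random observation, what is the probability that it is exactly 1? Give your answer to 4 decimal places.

Conditional on each channel, P(X = 1): I: 0; II: 0.0230514; III: 0.
By total probability, P(X = 1) = 0.31·0 + 0.3·0.0230514 + 0.39·0 = 0.00691541.

0.0069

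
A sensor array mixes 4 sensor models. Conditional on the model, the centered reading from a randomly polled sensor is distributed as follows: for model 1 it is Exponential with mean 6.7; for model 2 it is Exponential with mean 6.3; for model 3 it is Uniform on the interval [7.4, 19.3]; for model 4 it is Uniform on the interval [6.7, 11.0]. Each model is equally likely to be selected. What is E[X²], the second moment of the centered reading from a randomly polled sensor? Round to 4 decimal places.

109.7617

For each component E[X²] = Var + (mean)², giving 1: 89.78; 2: 79.38; 3: 190.023; 4: 79.8633.
Overall E[X²] = 0.25·89.78 + 0.25·79.38 + 0.25·190.023 + 0.25·79.8633 = 109.762.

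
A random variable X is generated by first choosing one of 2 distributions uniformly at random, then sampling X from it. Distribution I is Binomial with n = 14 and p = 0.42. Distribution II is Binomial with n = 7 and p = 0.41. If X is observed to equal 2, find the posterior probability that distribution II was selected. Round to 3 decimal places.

Likelihoods P(X=2 | ·): I: 0.0232635; II: 0.252375.
Posterior ∝ prior × likelihood. Numerator for II: 0.5·0.252375 = 0.126188.
Normalizing constant: 0.5·0.0232635 + 0.5·0.252375 = 0.137819.
P(II | observation) = 0.126188 / 0.137819 = 0.915601.

0.916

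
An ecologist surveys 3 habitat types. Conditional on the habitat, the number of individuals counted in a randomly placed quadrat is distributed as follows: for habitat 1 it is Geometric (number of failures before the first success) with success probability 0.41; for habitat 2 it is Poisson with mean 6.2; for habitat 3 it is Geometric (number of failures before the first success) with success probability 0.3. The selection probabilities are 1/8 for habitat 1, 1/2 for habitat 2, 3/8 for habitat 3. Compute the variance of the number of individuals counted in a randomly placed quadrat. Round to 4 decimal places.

10.7129

Per component, 1: μ=1.43902, E[X²]=5.58061; 2: μ=6.2, E[X²]=44.64; 3: μ=2.33333, E[X²]=13.2222.
E[X] = 0.125·1.43902 + 0.5·6.2 + 0.375·2.33333 = 4.15488.
E[X²] = 0.125·5.58061 + 0.5·44.64 + 0.375·13.2222 = 27.9759.
Var(X) = E[X²] − (E[X])² = 27.9759 − 17.263 = 10.7129.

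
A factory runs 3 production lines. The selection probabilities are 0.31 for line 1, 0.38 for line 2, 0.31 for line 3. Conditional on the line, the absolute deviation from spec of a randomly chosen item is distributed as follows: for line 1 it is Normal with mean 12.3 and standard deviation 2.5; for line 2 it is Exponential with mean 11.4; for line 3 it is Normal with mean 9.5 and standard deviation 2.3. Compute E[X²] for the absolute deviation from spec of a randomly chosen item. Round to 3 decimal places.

For each component E[X²] = Var + (mean)², giving 1: 157.54; 2: 259.92; 3: 95.54.
Overall E[X²] = 0.31·157.54 + 0.38·259.92 + 0.31·95.54 = 177.224.

177.224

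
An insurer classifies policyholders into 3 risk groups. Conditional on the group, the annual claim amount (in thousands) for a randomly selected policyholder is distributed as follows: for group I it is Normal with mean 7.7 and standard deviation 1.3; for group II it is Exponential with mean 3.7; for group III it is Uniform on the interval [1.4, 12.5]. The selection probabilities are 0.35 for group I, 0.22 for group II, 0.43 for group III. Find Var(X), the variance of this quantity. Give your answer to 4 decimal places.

10.3342

Per component, I: μ=7.7, E[X²]=60.98; II: μ=3.7, E[X²]=27.38; III: μ=6.95, E[X²]=58.57.
E[X] = 0.35·7.7 + 0.22·3.7 + 0.43·6.95 = 6.4975.
E[X²] = 0.35·60.98 + 0.22·27.38 + 0.43·58.57 = 52.5517.
Var(X) = E[X²] − (E[X])² = 52.5517 − 42.2175 = 10.3342.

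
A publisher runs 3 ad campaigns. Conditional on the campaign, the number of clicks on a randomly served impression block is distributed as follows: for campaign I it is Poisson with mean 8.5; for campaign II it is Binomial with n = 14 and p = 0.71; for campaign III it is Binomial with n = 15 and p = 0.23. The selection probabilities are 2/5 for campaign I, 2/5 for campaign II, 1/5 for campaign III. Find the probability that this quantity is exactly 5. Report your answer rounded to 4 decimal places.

Conditional on each campaign, P(X = 5): I: 0.0752333; II: 0.00524008; III: 0.141613.
By total probability, P(X = 5) = 0.4·0.0752333 + 0.4·0.00524008 + 0.2·0.141613 = 0.0605119.

0.0605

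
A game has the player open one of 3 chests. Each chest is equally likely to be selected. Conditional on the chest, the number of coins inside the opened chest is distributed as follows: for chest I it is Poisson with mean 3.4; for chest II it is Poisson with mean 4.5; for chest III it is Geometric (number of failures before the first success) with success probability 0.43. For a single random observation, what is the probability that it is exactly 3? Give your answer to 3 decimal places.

0.156

Conditional on each chest, P(X = 3): I: 0.218617; II: 0.168718; III: 0.079633.
By total probability, P(X = 3) = 0.333333·0.218617 + 0.333333·0.168718 + 0.333333·0.079633 = 0.155656.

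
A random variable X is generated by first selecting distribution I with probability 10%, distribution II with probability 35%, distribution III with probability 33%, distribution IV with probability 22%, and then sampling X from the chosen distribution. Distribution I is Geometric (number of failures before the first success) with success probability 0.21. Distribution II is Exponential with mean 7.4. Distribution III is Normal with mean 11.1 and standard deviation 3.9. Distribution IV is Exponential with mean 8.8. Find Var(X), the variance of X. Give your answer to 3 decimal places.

47.928

Per component, I: μ=3.7619, E[X²]=32.0658; II: μ=7.4, E[X²]=109.52; III: μ=11.1, E[X²]=138.42; IV: μ=8.8, E[X²]=154.88.
E[X] = 0.1·3.7619 + 0.35·7.4 + 0.33·11.1 + 0.22·8.8 = 8.56519.
E[X²] = 0.1·32.0658 + 0.35·109.52 + 0.33·138.42 + 0.22·154.88 = 121.291.
Var(X) = E[X²] − (E[X])² = 121.291 − 73.3625 = 47.9283.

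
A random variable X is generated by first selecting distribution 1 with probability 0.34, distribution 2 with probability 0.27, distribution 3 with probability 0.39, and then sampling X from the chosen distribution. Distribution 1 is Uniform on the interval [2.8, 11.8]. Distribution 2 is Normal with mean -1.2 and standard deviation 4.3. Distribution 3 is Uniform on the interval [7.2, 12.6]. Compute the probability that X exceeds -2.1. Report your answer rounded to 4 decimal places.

Conditional on each component, P(X > -2.1): 1: 1; 2: 0.582894; 3: 1.
By total probability, P(X > -2.1) = 0.34·1 + 0.27·0.582894 + 0.39·1 = 0.887381.

0.8874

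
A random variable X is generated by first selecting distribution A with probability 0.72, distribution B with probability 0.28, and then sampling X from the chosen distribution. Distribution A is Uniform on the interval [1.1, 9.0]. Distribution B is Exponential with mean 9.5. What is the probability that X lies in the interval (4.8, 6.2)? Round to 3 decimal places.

Conditional on each component, P(4.8 < X < 6.2): A: 0.177215; B: 0.082673.
By total probability, P(4.8 < X < 6.2) = 0.72·0.177215 + 0.28·0.082673 = 0.150743.

0.151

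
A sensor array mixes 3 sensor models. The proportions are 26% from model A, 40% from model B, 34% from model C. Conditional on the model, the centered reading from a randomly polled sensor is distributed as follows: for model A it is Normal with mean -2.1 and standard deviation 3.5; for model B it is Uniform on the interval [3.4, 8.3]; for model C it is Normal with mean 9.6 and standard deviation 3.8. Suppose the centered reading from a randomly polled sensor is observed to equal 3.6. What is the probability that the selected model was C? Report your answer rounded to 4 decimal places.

0.1029

Likelihoods f(3.6 | ·): A: 0.0302632; B: 0.204082; C: 0.030183.
Posterior ∝ prior × likelihood. Numerator for C: 0.34·0.030183 = 0.0102622.
Normalizing constant: 0.26·0.0302632 + 0.4·0.204082 + 0.34·0.030183 = 0.0997633.
P(C | observation) = 0.0102622 / 0.0997633 = 0.102866.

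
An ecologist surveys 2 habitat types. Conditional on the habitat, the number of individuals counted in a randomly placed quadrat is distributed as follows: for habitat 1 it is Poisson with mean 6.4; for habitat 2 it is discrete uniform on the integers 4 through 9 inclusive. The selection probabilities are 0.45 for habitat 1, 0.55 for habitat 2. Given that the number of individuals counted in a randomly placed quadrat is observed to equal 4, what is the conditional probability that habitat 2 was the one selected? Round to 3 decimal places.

Likelihoods P(X=4 | ·): 1: 0.116151; 2: 0.166667.
Posterior ∝ prior × likelihood. Numerator for 2: 0.55·0.166667 = 0.0916667.
Normalizing constant: 0.45·0.116151 + 0.55·0.166667 = 0.143935.
P(2 | observation) = 0.0916667 / 0.143935 = 0.636863.

0.637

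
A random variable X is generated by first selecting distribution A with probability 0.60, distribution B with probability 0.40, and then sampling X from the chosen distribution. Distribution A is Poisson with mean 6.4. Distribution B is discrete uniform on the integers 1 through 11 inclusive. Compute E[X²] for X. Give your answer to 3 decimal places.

For each component E[X²] = Var + (mean)², giving A: 47.36; B: 46.
Overall E[X²] = 0.6·47.36 + 0.4·46 = 46.816.

46.816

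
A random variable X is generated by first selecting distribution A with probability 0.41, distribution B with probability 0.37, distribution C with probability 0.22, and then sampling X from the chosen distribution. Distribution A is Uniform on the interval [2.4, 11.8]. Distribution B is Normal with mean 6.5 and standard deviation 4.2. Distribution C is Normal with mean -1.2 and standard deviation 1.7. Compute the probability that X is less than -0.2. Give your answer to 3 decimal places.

0.179

Conditional on each component, P(X < -0.2): A: 0; B: 0.0553295; C: 0.721813.
By total probability, P(X < -0.2) = 0.41·0 + 0.37·0.0553295 + 0.22·0.721813 = 0.179271.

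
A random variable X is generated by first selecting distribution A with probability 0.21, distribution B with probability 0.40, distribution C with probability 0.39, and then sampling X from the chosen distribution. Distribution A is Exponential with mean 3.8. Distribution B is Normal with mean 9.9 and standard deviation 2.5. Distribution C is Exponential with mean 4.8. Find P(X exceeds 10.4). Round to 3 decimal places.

Conditional on each component, P(X > 10.4): A: 0.0647746; B: 0.42074; C: 0.114559.
By total probability, P(X > 10.4) = 0.21·0.0647746 + 0.4·0.42074 + 0.39·0.114559 = 0.226577.

0.227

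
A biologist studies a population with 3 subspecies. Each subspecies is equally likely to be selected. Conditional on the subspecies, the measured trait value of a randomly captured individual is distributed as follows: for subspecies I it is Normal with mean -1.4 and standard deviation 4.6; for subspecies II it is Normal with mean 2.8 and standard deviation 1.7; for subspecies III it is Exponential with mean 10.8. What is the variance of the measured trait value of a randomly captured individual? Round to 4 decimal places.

Per component, I: μ=-1.4, E[X²]=23.12; II: μ=2.8, E[X²]=10.73; III: μ=10.8, E[X²]=233.28.
E[X] = 0.333333·-1.4 + 0.333333·2.8 + 0.333333·10.8 = 4.06667.
E[X²] = 0.333333·23.12 + 0.333333·10.73 + 0.333333·233.28 = 89.0433.
Var(X) = E[X²] − (E[X])² = 89.0433 − 16.5378 = 72.5056.

72.5056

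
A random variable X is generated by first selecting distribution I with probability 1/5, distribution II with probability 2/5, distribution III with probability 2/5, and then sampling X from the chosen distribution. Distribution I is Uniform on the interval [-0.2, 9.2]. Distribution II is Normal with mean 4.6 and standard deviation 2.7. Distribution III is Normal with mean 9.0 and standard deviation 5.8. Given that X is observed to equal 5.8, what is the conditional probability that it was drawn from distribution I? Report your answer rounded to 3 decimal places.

Likelihoods f(5.8 | ·): I: 0.106383; II: 0.133861; III: 0.0590721.
Posterior ∝ prior × likelihood. Numerator for I: 0.2·0.106383 = 0.0212766.
Normalizing constant: 0.2·0.106383 + 0.4·0.133861 + 0.4·0.0590721 = 0.0984497.
P(I | observation) = 0.0212766 / 0.0984497 = 0.216116.

0.216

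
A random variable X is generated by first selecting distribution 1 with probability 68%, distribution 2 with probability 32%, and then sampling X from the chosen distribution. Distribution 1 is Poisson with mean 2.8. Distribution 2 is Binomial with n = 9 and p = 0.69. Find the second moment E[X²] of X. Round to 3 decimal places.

20.192

For each component E[X²] = Var + (mean)², giving 1: 10.64; 2: 40.4892.
Overall E[X²] = 0.68·10.64 + 0.32·40.4892 = 20.1917.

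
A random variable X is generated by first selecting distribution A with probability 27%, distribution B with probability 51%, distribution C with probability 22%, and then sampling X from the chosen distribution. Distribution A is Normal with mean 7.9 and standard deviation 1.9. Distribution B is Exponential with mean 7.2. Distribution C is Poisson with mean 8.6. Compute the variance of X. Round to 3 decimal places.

Per component, A: μ=7.9, E[X²]=66.02; B: μ=7.2, E[X²]=103.68; C: μ=8.6, E[X²]=82.56.
E[X] = 0.27·7.9 + 0.51·7.2 + 0.22·8.6 = 7.697.
E[X²] = 0.27·66.02 + 0.51·103.68 + 0.22·82.56 = 88.8654.
Var(X) = E[X²] − (E[X])² = 88.8654 − 59.2438 = 29.6216.

29.622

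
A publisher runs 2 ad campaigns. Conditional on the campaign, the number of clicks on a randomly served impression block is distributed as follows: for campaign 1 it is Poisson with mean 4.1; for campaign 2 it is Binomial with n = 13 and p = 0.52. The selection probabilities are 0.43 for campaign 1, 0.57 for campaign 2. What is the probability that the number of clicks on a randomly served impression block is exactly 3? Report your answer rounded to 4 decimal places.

0.0967

Conditional on each campaign, P(X = 3): 1: 0.190368; 2: 0.0261089.
By total probability, P(X = 3) = 0.43·0.190368 + 0.57·0.0261089 = 0.0967401.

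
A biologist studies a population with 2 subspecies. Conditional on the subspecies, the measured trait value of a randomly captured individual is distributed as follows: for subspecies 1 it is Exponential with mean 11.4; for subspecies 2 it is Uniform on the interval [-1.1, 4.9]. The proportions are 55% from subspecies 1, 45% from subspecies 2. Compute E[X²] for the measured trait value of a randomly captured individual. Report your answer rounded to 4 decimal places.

145.9305

For each component E[X²] = Var + (mean)², giving 1: 259.92; 2: 6.61.
Overall E[X²] = 0.55·259.92 + 0.45·6.61 = 145.931.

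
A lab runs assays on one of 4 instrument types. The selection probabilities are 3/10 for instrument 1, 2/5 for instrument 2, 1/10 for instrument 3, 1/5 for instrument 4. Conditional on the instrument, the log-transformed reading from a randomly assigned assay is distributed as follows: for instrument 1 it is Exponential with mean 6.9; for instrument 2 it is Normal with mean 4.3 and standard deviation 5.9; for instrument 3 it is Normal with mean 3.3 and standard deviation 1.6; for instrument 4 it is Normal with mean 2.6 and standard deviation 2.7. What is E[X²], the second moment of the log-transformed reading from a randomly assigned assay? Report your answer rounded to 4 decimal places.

54.0410

For each component E[X²] = Var + (mean)², giving 1: 95.22; 2: 53.3; 3: 13.45; 4: 14.05.
Overall E[X²] = 0.3·95.22 + 0.4·53.3 + 0.1·13.45 + 0.2·14.05 = 54.041.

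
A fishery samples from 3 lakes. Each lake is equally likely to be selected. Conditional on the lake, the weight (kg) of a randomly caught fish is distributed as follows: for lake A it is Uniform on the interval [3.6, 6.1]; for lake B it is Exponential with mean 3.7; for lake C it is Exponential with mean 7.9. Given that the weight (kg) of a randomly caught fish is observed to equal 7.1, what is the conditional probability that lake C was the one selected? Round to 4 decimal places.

Likelihoods f(7.1 | ·): A: 0; B: 0.0396664; C: 0.0515297.
Posterior ∝ prior × likelihood. Numerator for C: 0.333333·0.0515297 = 0.0171766.
Normalizing constant: 0.333333·0 + 0.333333·0.0396664 + 0.333333·0.0515297 = 0.0303987.
P(C | observation) = 0.0171766 / 0.0303987 = 0.565043.

0.5650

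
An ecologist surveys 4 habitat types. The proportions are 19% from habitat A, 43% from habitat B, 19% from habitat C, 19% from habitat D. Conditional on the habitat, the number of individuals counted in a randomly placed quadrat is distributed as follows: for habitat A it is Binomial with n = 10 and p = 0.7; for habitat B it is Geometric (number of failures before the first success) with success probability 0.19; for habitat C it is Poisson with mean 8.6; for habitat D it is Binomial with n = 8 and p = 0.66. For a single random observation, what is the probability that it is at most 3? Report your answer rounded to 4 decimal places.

0.2703

Conditional on each habitat, P(X ≤ 3): A: 0.0105921; B: 0.569533; C: 0.0280926; D: 0.0949435.
By total probability, P(X ≤ 3) = 0.19·0.0105921 + 0.43·0.569533 + 0.19·0.0280926 + 0.19·0.0949435 = 0.270288.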